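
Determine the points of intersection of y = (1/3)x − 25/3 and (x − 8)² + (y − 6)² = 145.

(7, −6) and (16, −3)

Substitute y = (−25 + x)/3:
10x² − 230x + 1120 = 0  ⟹  x² − 23x + 112 = 0
x = 16 or x = 7, giving (16, −3) and (7, −6).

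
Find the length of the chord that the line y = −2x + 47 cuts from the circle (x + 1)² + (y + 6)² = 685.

8√5

The distance from (−1, −6) to the line is 55/√5, and r² = 685.
Half the chord is √(r² − d²) = √(80), so the full chord is 8√5.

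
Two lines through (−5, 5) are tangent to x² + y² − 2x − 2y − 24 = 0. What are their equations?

5x + y = −20 and x − 5y = −30

Write the tangent as mx − y + (5 − m·(−5)) = 0 and set its distance from the centre to √26:
(6m − (−4))² = 26(m² + 1)
5m² + 24m − 5 = 0, so m = −5 or m = 1/5.
Through (−5, 5) these give 5x + y = −20 and x − 5y = −30.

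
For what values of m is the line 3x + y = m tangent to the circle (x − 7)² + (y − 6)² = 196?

m = 27 ± 14√10

Tangency holds when the distance from the centre (7, 6) to the line equals the radius 14:
|3·7 + 1·6 − m| / √10 = 14
|m − (27)| = 14√10.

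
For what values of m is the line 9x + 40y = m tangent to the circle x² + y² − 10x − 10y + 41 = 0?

Tangency holds when the distance from the centre (5, 5) to the line equals the radius 3:
|9·5 + 40·5 − m| / √1681 = 3
|m − (245)| = 3·41, so m = 368 or m = 122.

m = 122 or m = 368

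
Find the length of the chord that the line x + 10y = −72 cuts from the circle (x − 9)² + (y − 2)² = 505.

Centre (9, 2), r² = 505. Perpendicular distance d from centre to line = |101| / √101 = 101/√101.
Half the chord is √(r² − d²) = √(404), so the full chord is 4√101.

4√101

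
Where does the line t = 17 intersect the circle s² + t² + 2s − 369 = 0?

(−10, 17) and (8, 17)

Substitute t = 17:
s² + 2s − 80 = 0
s = 8 or s = −10, giving (8, 17) and (−10, 17).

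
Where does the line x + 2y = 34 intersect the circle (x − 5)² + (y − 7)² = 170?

Express y = (34 − x)/2 and substitute into the circle:
5x² − 80x − 180 = 0  ⟹  x² − 16x − 36 = 0
x = 18 or x = −2, giving (18, 8) and (−2, 18).

(−2, 18) and (18, 8)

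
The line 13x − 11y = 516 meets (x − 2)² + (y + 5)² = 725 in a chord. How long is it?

√290

Centre (2, −5), r² = 725. Perpendicular distance d from centre to line = |−435| / √290 = 435/√290.
Chord = 2√(r² − d²) = 2·√(145/2) = √290.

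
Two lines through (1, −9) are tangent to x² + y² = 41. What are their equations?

Write the tangent as mx − y + (−9 − m·(1)) = 0 and set its distance from the centre to √41:
(−1m − (9))² = 41(m² + 1)
20m² − 9m − 20 = 0, so m = 5/4 or m = −4/5.
Through (1, −9) these give 5x − 4y = 41 and 4x + 5y = −41.

5x − 4y = 41 and 4x + 5y = −41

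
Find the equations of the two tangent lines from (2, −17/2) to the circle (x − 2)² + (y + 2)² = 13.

3x + 2y = −11 and 3x − 2y = 23

A line y − (−17/2) = m(x − (2)) is tangent when its distance from (2, −2) is √13:
(0m − (13/2))² = 13(m² + 1)
4m² − 9 = 0, so m = −3/2 or m = 3/2.
Through (2, −17/2) these give 3x + 2y = −11 and 3x − 2y = 23.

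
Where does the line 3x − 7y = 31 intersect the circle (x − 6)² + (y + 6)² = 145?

Substitute y = (−31 + 3x)/7:
58x² − 522x − 5220 = 0  ⟹  x² − 9x − 90 = 0
x = 15 or x = −6, giving (15, 2) and (−6, −7).

(−6, −7) and (15, 2)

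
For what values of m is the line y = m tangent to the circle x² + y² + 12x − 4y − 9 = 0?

Tangency holds when the distance from the centre (−6, 2) to the line equals the radius 7:
|0·(−6) + 1·2 − m| / √1 = 7
|m − (2)| = 7, so m = 9 or m = −5.

m = −5 or m = 9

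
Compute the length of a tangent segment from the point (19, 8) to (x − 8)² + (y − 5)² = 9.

11

With centre O = (8, 5), |OP|² = 130 and r² = 9.
By the tangent–radius right angle, tangent length = √(|PO|² − r²) = √121 = 11.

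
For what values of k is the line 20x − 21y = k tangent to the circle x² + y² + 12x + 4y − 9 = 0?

The line touches the circle iff its distance from (−6, −2) is 7:
|20·(−6) − 21·(−2) − k| / √841 = 7
|k − (−78)| = 7·29, so k = 125 or k = −281.

k = −281 or k = 125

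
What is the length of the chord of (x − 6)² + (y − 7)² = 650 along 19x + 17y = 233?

10√26

The distance from (6, 7) to the line is 0/√650, and r² = 650.
Chord = 2√(r² − d²) = 2·√(650) = 10√26.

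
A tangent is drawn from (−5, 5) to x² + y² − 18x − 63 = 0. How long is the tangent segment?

The centre is (9, 0) and r = 12. The square of the distance from P to the centre is 196 + 25 = 221.
The tangent meets the radius at right angles, so tangent² = |PO|² − r² = 221 − 144 = 77.

√77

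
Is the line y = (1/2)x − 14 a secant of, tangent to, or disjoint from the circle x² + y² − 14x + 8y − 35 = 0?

secant

Centre (7, −4), r² = 100. Distance² from centre to line = (−13)²/5 = 169/5.
Since d² < r², the line cuts the circle twice.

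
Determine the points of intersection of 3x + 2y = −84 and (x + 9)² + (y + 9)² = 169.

(−22, −9) and (−14, −21)

Substitute y = (−84 − 3x)/2:
13x² + 468x + 4004 = 0  ⟹  x² + 36x + 308 = 0
x = −14 or x = −22, giving (−14, −21) and (−22, −9).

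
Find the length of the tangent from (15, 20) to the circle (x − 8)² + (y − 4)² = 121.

2√46

The centre is (8, 4) and r = 11. The square of the distance from P to the centre is 49 + 256 = 305.
By the tangent–radius right angle, tangent length = √(|PO|² − r²) = √184 = 2√46.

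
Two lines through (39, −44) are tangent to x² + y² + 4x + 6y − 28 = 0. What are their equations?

4x + 5y = −64 and 5x + 4y = 19

Write the tangent as mx − y + (−44 − m·(39)) = 0 and set its distance from the centre to √41:
(−41m − (41))² = 41(m² + 1)
20m² + 41m + 20 = 0, so m = −4/5 or m = −5/4.
With m = −4/5: 4x + 5y = −64. With m = −5/4: 5x + 4y = 19.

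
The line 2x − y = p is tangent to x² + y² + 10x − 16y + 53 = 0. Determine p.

p = −18 ± 6√5

For a tangent, require d(centre, line) = r = 6.
|2·(−5) − 1·8 − p| / √5 = 6
|p − (−18)| = 6√5.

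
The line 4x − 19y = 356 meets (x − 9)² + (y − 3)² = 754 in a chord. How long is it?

Substitute y = (−356 + 4x)/19:
377x² − 9802x − 72384 = 0  ⟹  x² − 26x − 192 = 0
x = 32 or x = −6, giving (32, −12) and (−6, −20).
Chord length = distance between (32, −12) and (−6, −20) = √1508 = 2√377.

2√377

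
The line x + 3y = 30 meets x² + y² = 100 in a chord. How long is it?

2√10

Substitute y = (30 − x)/3:
10x² − 60x = 0  ⟹  x² − 6x = 0
x = 6 or x = 0, giving (6, 8) and (0, 10).
Chord length = distance between (6, 8) and (0, 10) = √40 = 2√10.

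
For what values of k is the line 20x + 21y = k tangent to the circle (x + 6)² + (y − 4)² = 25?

For a tangent, require d(centre, line) = r = 5.
|20·(−6) + 21·4 − k| / √841 = 5
|k − (−36)| = 5·29, so k = 109 or k = −181.

k = −181 or k = 109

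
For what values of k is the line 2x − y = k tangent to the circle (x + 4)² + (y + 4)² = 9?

k = −4 ± 3√5

The line touches the circle iff its distance from (−4, −4) is 3:
|2·(−4) − 1·(−4) − k| / √5 = 3
|k − (−4)| = 3√5.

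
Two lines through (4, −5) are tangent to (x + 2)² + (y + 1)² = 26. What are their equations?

5x + y = 15 and x − 5y = 29

Write the tangent as mx − y + (−5 − m·(4)) = 0 and set its distance from the centre to √26:
(−6m − (4))² = 26(m² + 1)
5m² + 24m − 5 = 0, so m = −5 or m = 1/5.
Through (4, −5) these give 5x + y = 15 and x − 5y = 29.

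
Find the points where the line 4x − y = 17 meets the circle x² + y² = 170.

(1, −13) and (7, 11)

Express y = 4x − 17 and substitute into the circle:
17x² − 136x + 119 = 0  ⟹  x² − 8x + 7 = 0
x = 7 or x = 1, giving (7, 11) and (1, −13).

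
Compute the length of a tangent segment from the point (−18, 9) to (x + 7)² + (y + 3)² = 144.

11

With centre O = (−7, −3), |OP|² = 265 and r² = 144.
By the tangent–radius right angle, tangent length = √(|PO|² − r²) = √121 = 11.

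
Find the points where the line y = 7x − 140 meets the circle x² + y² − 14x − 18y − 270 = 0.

From the line, y = 7x − 140. Substituting:
50x² − 2100x + 21850 = 0  ⟹  x² − 42x + 437 = 0
x = 23 or x = 19, giving (23, 21) and (19, −7).

(19, −7) and (23, 21)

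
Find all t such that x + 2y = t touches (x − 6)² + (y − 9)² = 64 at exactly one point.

t = 24 ± 8√5

For a tangent, require d(centre, line) = r = 8.
|1·6 + 2·9 − t| / √5 = 8
|t − (24)| = 8√5.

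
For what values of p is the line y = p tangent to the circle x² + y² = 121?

p = −11 or p = 11

For a tangent, require d(centre, line) = r = 11.
|0·0 + 1·0 − p| / √1 = 11
|p| = 11, so p = 11 or p = −11.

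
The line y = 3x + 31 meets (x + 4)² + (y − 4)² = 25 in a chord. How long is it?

Centre (−4, 4), r² = 25. Perpendicular distance d from centre to line = |15| / √10 = 15/√10.
Half the chord is √(r² − d²) = √(5/2), so the full chord is √10.

√10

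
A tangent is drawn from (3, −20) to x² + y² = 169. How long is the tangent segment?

The centre is (0, 0) and r = 13. The square of the distance from P to the centre is 9 + 400 = 409.
By the tangent–radius right angle, tangent length = √(|PO|² − r²) = √240 = 4√15.

4√15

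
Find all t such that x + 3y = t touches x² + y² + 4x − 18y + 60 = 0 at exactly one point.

t = 25 ± 5√10

Tangency holds when the distance from the centre (−2, 9) to the line equals the radius 5:
|1·(−2) + 3·9 − t| / √10 = 5
|t − (25)| = 5√10.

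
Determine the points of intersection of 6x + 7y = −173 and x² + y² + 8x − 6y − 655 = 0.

(−30, 1) and (−2, −23)

Substitute y = (−173 − 6x)/7:
85x² + 2720x + 5100 = 0  ⟹  x² + 32x + 60 = 0
x = −2 or x = −30, giving (−2, −23) and (−30, 1).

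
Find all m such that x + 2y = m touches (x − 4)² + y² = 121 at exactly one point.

m = 4 ± 11√5

Tangency holds when the distance from the centre (4, 0) to the line equals the radius 11:
|1·4 + 2·0 − m| / √5 = 11
|m − (4)| = 11√5.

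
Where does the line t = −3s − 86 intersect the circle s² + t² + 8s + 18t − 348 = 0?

(−25, −11) and (−22, −20)

Substitute t = −3s − 86:
10s² + 470s + 5500 = 0  ⟹  s² + 47s + 550 = 0
s = −22 or s = −25, giving (−22, −20) and (−25, −11).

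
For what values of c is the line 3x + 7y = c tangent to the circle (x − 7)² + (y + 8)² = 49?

The line touches the circle iff its distance from (7, −8) is 7:
|3·7 + 7·(−8) − c| / √58 = 7
|c − (−35)| = 7√58.

c = −35 ± 7√58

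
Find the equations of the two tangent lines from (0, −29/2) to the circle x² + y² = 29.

5x − 2y = 29 and 5x + 2y = −29

Write the tangent as mx − y + (−29/2 − m·(0)) = 0 and set its distance from the centre to √29:
[m·(0) − (29/2)]² = 29(m² + 1)
4m² − 25 = 0, so m = 5/2 or m = −5/2.
Through (0, −29/2) these give 5x − 2y = 29 and 5x + 2y = −29.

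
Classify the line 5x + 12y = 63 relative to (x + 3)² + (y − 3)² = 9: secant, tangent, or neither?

neither

Substituting the line into the circle gives 169x² + 594x + 729 = 0.
Δ = 352836 − 492804 = −139968.
No real roots: the line does not meet the circle.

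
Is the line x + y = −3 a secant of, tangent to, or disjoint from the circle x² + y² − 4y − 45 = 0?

secant

Centre (0, 2), r² = 49. Distance² from centre to line = (5)²/2 = 25/2.
Since d² < r², the line cuts the circle twice.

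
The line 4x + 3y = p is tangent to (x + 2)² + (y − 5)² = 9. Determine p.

p = −8 or p = 22

For a tangent, require d(centre, line) = r = 3.
|4·(−2) + 3·5 − p| / √25 = 3
|p − (7)| = 3·5, so p = 22 or p = −8.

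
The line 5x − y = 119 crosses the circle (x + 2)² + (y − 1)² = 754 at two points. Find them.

Express y = 5x − 119 and substitute into the circle:
26x² − 1196x + 13650 = 0  ⟹  x² − 46x + 525 = 0
x = 25 or x = 21, giving (25, 6) and (21, −14).

(21, −14) and (25, 6)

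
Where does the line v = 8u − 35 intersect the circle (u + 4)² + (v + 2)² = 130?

Substitute v = 8u − 35:
65u² − 520u + 975 = 0  ⟹  u² − 8u + 15 = 0
u = 5 or u = 3, giving (5, 5) and (3, −11).

(3, −11) and (5, 5)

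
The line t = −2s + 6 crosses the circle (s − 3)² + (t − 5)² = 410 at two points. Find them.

(−8, 22) and (10, −14)

Express t = −2s + 6 and substitute into the circle:
5s² − 10s − 400 = 0  ⟹  s² − 2s − 80 = 0
s = 10 or s = −8, giving (10, −14) and (−8, 22).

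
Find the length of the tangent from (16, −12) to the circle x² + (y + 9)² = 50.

Centre (0, −9), r² = 50. |PO|² = (16)² + (−3)² = 265.
Power of the point: PT² = |PO|² − r² = 215, so PT = √215.

√215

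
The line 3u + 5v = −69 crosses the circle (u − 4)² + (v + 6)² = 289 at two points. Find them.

Express v = (−69 − 3u)/5 and substitute into the circle:
34u² + 34u − 5304 = 0  ⟹  u² + u − 156 = 0
u = 12 or u = −13, giving (12, −21) and (−13, −6).

(−13, −6) and (12, −21)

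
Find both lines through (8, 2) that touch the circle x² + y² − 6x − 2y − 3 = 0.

3x − 2y = 20 and 2x + 3y = 22

Write the tangent as mx − y + (2 − m·(8)) = 0 and set its distance from the centre to √13:
(−5m − (−1))² = 13(m² + 1)
6m² − 5m − 6 = 0, so m = 3/2 or m = −2/3.
Through (8, 2) these give 3x − 2y = 20 and 2x + 3y = 22.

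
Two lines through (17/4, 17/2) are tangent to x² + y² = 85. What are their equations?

A line y − (17/2) = m(x − (17/4)) is tangent when its distance from (0, 0) is √85:
(−17/4m − (−17/2))² = 85(m² + 1)
63m² + 68m + 12 = 0, so m = −6/7 or m = −2/9.
With m = −6/7: 6x + 7y = 85. With m = −2/9: 2x + 9y = 85.

6x + 7y = 85 and 2x + 9y = 85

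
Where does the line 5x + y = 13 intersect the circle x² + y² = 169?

Express y = −5x + 13 and substitute into the circle:
26x² − 130x = 0  ⟹  x² − 5x = 0
x = 5 or x = 0, giving (5, −12) and (0, 13).

(0, 13) and (5, −12)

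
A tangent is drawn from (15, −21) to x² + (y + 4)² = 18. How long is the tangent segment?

4√31

With centre O = (0, −4), |OP|² = 514 and r² = 18.
By the tangent–radius right angle, tangent length = √(|PO|² − r²) = √496 = 4√31.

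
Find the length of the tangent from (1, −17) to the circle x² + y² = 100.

Centre (0, 0), r² = 100. |PO|² = (1)² + (−17)² = 290.
By the tangent–radius right angle, tangent length = √(|PO|² − r²) = √190.

√190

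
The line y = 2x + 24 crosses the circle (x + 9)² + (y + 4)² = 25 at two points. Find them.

Express y = 2x + 24 and substitute into the circle:
5x² + 130x + 840 = 0  ⟹  x² + 26x + 168 = 0
x = −12 or x = −14, giving (−12, 0) and (−14, −4).

(−14, −4) and (−12, 0)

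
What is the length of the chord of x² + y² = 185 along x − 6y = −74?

The distance from (0, 0) to the line is 74/√37, and r² = 185.
Chord = 2√(r² − d²) = 2·√(37) = 2√37.

2√37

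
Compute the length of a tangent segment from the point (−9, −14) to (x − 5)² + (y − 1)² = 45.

Centre (5, 1), r² = 45. |PO|² = (−14)² + (−15)² = 421.
Power of the point: PT² = |PO|² − r² = 376, so PT = 2√94.

2√94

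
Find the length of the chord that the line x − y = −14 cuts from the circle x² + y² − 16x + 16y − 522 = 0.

20√2

Centre (8, −8), r² = 650. Perpendicular distance d from centre to line = |30| / √2 = 30/√2.
Chord = 2√(r² − d²) = 2·√(200) = 20√2.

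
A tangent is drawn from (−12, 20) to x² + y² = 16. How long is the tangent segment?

Centre (0, 0), r² = 16. |PO|² = (−12)² + (20)² = 544.
The tangent meets the radius at right angles, so tangent² = |PO|² − r² = 544 − 16 = 528.

4√33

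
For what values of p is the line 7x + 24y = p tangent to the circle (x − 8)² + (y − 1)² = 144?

p = −220 or p = 380

The line touches the circle iff its distance from (8, 1) is 12:
|7·8 + 24·1 − p| / √625 = 12
|p − (80)| = 12·25, so p = 380 or p = −220.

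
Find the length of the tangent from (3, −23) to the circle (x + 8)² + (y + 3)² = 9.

With centre O = (−8, −3), |OP|² = 521 and r² = 9.
The tangent meets the radius at right angles, so tangent² = |PO|² − r² = 521 − 9 = 512.

16√2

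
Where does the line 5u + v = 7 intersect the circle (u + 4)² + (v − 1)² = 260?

(−2, 17) and (4, −13)

From the line, v = −5u + 7. Substituting:
26u² − 52u − 208 = 0  ⟹  u² − 2u − 8 = 0
u = 4 or u = −2, giving (4, −13) and (−2, 17).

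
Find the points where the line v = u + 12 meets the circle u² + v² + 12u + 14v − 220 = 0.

From the line, v = u + 12. Substituting:
2u² + 50u + 92 = 0  ⟹  u² + 25u + 46 = 0
u = −2 or u = −23, giving (−2, 10) and (−23, −11).

(−23, −11) and (−2, 10)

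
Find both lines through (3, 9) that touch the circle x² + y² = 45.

Write the tangent as mx − y + (9 − m·(3)) = 0 and set its distance from the centre to 3√5:
[m·(−3) − (−9)]² = 45(m² + 1)
2m² + 3m − 2 = 0, so m = −2 or m = 1/2.
Through (3, 9) these give 2x + y = 15 and x − 2y = −15.

2x + y = 15 and x − 2y = −15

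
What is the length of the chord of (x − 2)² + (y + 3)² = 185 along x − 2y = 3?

The distance from (2, −3) to the line is 5/√5, and r² = 185.
Half the chord is √(r² − d²) = √(180), so the full chord is 12√5.

12√5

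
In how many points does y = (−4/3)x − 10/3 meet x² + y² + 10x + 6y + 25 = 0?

0

Centre (−5, −3), r² = 9. Distance² from centre to line = (−19)²/25 = 361/25.
Since d² > r², the line lies outside the circle.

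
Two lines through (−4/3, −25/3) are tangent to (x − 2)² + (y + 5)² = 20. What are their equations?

Let a tangent through (−4/3, −25/3) have slope m. Its distance from (2, −5) must equal 2√5:
(10/3m − (10/3))² = 20(m² + 1)
2m² + 5m + 2 = 0, so m = −1/2 or m = −2.
Through (−4/3, −25/3) these give x + 2y = −18 and 2x + y = −11.

x + 2y = −18 and 2x + y = −11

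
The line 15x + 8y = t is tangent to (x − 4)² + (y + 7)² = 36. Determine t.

t = −98 or t = 106

The line touches the circle iff its distance from (4, −7) is 6:
|15·4 + 8·(−7) − t| / √289 = 6
|t − (4)| = 6·17, so t = 106 or t = −98.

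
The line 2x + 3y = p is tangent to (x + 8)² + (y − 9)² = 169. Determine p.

For a tangent, require d(centre, line) = r = 13.
|2·(−8) + 3·9 − p| / √13 = 13
|p − (11)| = 13√13.

p = 11 ± 13√13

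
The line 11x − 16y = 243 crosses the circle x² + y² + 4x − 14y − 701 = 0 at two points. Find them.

Express y = (−243 + 11x)/16 and substitute into the circle:
377x² − 6786x − 65975 = 0  ⟹  x² − 18x − 175 = 0
x = 25 or x = −7, giving (25, 2) and (−7, −20).

(−7, −20) and (25, 2)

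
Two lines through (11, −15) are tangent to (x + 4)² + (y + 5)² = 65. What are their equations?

Write the tangent as mx − y + (−15 − m·(11)) = 0 and set its distance from the centre to √65:
(−15m − (10))² = 65(m² + 1)
32m² + 60m + 7 = 0, so m = −7/4 or m = −1/8.
With m = −7/4: 7x + 4y = 17. With m = −1/8: x + 8y = −109.

7x + 4y = 17 and x + 8y = −109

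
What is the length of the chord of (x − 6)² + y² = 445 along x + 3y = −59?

From the line, y = (−59 − x)/3. Substituting:
10x² + 10x − 200 = 0  ⟹  x² + x − 20 = 0
x = 4 or x = −5, giving (4, −21) and (−5, −18).
|(4, −21) − (−5, −18)| = √((9)² + (−3)²) = 3√10.

3√10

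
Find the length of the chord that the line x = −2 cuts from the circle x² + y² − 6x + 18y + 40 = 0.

The distance from (3, −9) to the line is 5, and r² = 50.
Half the chord is √(r² − d²) = √(25), so the full chord is 10.

10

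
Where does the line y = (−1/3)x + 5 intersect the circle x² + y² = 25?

Express y = (15 − x)/3 and substitute into the circle:
10x² − 30x = 0  ⟹  x² − 3x = 0
x = 3 or x = 0, giving (3, 4) and (0, 5).

(0, 5) and (3, 4)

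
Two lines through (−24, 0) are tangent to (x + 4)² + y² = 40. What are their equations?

Let a tangent through (−24, 0) have slope m. Its distance from (−4, 0) must equal 2√10:
[m·(20) − (0)]² = 40(m² + 1)
9m² − 1 = 0, so m = −1/3 or m = 1/3.
With m = −1/3: x + 3y = −24. With m = 1/3: x − 3y = −24.

x + 3y = −24 and x − 3y = −24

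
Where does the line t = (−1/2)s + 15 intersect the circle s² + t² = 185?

(4, 13) and (8, 11)

Express t = (30 − s)/2 and substitute into the circle:
5s² − 60s + 160 = 0  ⟹  s² − 12s + 32 = 0
s = 8 or s = 4, giving (8, 11) and (4, 13).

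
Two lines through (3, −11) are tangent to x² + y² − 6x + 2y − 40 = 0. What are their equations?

x − y = 14 and x + y = −8

Let a tangent through (3, −11) have slope m. Its distance from (3, −1) must equal 5√2:
[m·(0) − (10)]² = 50(m² + 1)
m² − 1 = 0, so m = 1 or m = −1.
With m = 1: x − y = 14. With m = −1: x + y = −8.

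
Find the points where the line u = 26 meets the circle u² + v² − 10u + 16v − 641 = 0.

The line gives u = 26. Substituting into the circle:
v² + 16v − 225 = 0
v = 9 or v = −25, giving (26, 9) and (26, −25).

(26, −25) and (26, 9)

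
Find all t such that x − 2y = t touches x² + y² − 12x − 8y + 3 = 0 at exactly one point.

t = −2 ± 7√5

Tangency holds when the distance from the centre (6, 4) to the line equals the radius 7:
|1·6 − 2·4 − t| / √5 = 7
|t − (−2)| = 7√5.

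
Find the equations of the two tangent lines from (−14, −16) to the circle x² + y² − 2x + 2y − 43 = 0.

Let a tangent through (−14, −16) have slope m. Its distance from (1, −1) must equal 3√5:
[m·(15) − (15)]² = 45(m² + 1)
2m² − 5m + 2 = 0, so m = 1/2 or m = 2.
With m = 1/2: x − 2y = 18. With m = 2: 2x − y = −12.

x − 2y = 18 and 2x − y = −12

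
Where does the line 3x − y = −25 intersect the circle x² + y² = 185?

From the line, y = 3x + 25. Substituting:
10x² + 150x + 440 = 0  ⟹  x² + 15x + 44 = 0
x = −4 or x = −11, giving (−4, 13) and (−11, −8).

(−11, −8) and (−4, 13)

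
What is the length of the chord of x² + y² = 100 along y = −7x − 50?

Express y = −7x − 50 and substitute into the circle:
50x² + 700x + 2400 = 0  ⟹  x² + 14x + 48 = 0
x = −6 or x = −8, giving (−6, −8) and (−8, 6).
Chord length = distance between (−6, −8) and (−8, 6) = √200 = 10√2.

10√2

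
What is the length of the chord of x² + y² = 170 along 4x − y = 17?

The distance from (0, 0) to the line is 17/√17, and r² = 170.
Chord = 2√(r² − d²) = 2·√(153) = 6√17.

6√17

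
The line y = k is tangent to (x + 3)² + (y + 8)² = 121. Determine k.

For a tangent, require d(centre, line) = r = 11.
|0·(−3) + 1·(−8) − k| / √1 = 11
|k − (−8)| = 11, so k = 3 or k = −19.

k = −19 or k = 3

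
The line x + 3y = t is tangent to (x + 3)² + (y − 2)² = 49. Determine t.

t = 3 ± 7√10

The line touches the circle iff its distance from (−3, 2) is 7:
|1·(−3) + 3·2 − t| / √10 = 7
|t − (3)| = 7√10.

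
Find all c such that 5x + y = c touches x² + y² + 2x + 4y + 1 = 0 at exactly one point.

Tangency holds when the distance from the centre (−1, −2) to the line equals the radius 2:
|5·(−1) + 1·(−2) − c| / √26 = 2
|c − (−7)| = 2√26.

c = −7 ± 2√26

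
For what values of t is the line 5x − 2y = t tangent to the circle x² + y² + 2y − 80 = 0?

t = 2 ± 9√29

The line touches the circle iff its distance from (0, −1) is 9:
|5·0 − 2·(−1) − t| / √29 = 9
|t − (2)| = 9√29.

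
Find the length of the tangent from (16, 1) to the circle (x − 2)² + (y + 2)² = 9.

14

The centre is (2, −2) and r = 3. The square of the distance from P to the centre is 196 + 9 = 205.
The tangent meets the radius at right angles, so tangent² = |PO|² − r² = 205 − 9 = 196.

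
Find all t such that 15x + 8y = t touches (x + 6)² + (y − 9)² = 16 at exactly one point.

The line touches the circle iff its distance from (−6, 9) is 4:
|15·(−6) + 8·9 − t| / √289 = 4
|t − (−18)| = 4·17, so t = 50 or t = −86.

t = −86 or t = 50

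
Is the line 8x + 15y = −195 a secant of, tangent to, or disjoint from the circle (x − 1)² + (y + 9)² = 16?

d² = (8·1 + 15·(−9) − (−195))²/289 = 16; r² = 16.
Since d² = r², the line is tangent.

tangent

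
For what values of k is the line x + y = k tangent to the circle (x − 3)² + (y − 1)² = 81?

k = 4 ± 9√2

The line touches the circle iff its distance from (3, 1) is 9:
|1·3 + 1·1 − k| / √2 = 9
|k − (4)| = 9√2.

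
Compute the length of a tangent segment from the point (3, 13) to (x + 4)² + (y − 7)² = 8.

Centre (−4, 7), r² = 8. |PO|² = (7)² + (6)² = 85.
Power of the point: PT² = |PO|² − r² = 77, so PT = √77.

√77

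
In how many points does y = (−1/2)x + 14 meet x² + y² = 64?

d² = (1·0 + 2·0 − (28))²/5 = 784/5; r² = 64.
Since d² > r², the line lies outside the circle.

0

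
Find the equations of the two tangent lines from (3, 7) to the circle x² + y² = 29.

A line y − (7) = m(x − (3)) is tangent when its distance from (0, 0) is √29:
[m·(−3) − (−7)]² = 29(m² + 1)
10m² + 21m − 10 = 0, so m = 2/5 or m = −5/2.
Through (3, 7) these give 2x − 5y = −29 and 5x + 2y = 29.

2x − 5y = −29 and 5x + 2y = 29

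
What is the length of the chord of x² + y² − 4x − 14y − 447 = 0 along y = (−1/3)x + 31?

2√10

Substitute y = (93 − x)/3:
10x² − 180x + 720 = 0  ⟹  x² − 18x + 72 = 0
x = 12 or x = 6, giving (12, 27) and (6, 29).
Chord length = distance between (12, 27) and (6, 29) = √40 = 2√10.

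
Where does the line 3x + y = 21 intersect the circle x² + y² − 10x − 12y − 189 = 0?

Substitute y = −3x + 21:
10x² − 100x = 0  ⟹  x² − 10x = 0
x = 10 or x = 0, giving (10, −9) and (0, 21).

(0, 21) and (10, −9)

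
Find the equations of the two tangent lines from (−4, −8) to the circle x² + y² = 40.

Let a tangent through (−4, −8) have slope m. Its distance from (0, 0) must equal 2√10:
[m·(4) − (8)]² = 40(m² + 1)
3m² + 8m − 3 = 0, so m = 1/3 or m = −3.
With m = 1/3: x − 3y = 20. With m = −3: 3x + y = −20.

x − 3y = 20 and 3x + y = −20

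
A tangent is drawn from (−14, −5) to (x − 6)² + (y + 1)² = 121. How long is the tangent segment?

√295

Centre (6, −1), r² = 121. |PO|² = (−20)² + (−4)² = 416.
By the tangent–radius right angle, tangent length = √(|PO|² − r²) = √295.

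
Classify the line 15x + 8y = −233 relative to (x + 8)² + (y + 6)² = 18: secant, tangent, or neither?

secant

Centre (−8, −6), r² = 18. Distance² from centre to line = (65)²/289 = 4225/289.
Since d² < r², the line cuts the circle twice.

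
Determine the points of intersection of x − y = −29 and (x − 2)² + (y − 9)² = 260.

(−12, 17) and (−6, 23)

Substitute y = x + 29:
2x² + 36x + 144 = 0  ⟹  x² + 18x + 72 = 0
x = −6 or x = −12, giving (−6, 23) and (−12, 17).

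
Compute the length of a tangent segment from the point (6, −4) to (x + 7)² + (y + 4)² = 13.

2√39

The centre is (−7, −4) and r = √13. The square of the distance from P to the centre is 169 + 0 = 169.
By the tangent–radius right angle, tangent length = √(|PO|² − r²) = √156 = 2√39.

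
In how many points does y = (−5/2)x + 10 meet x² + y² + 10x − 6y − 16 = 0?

Centre (−5, 3), r² = 50. Distance² from centre to line = (−39)²/29 = 1521/29.
Since d² > r², the line lies outside the circle.

0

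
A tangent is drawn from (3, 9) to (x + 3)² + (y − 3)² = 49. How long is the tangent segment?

Centre (−3, 3), r² = 49. |PO|² = (6)² + (6)² = 72.
By the tangent–radius right angle, tangent length = √(|PO|² − r²) = √23.

√23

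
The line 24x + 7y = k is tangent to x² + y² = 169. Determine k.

k = −325 or k = 325

For a tangent, require d(centre, line) = r = 13.
|24·0 + 7·0 − k| / √625 = 13
|k| = 13·25, so k = 325 or k = −325.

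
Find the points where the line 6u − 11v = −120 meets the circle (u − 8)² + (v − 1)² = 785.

(−20, 0) and (24, 24)

Substitute v = (120 + 6u)/11:
157u² − 628u − 75360 = 0  ⟹  u² − 4u − 480 = 0
u = 24 or u = −20, giving (24, 24) and (−20, 0).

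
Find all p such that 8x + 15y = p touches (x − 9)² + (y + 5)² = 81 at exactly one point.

p = −156 or p = 150

For a tangent, require d(centre, line) = r = 9.
|8·9 + 15·(−5) − p| / √289 = 9
|p − (−3)| = 9·17, so p = 150 or p = −156.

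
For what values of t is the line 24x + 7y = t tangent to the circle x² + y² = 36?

For a tangent, require d(centre, line) = r = 6.
|24·0 + 7·0 − t| / √625 = 6
|t| = 6·25, so t = 150 or t = −150.

t = −150 or t = 150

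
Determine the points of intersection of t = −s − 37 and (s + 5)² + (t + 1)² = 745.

(−32, −5) and (−9, −28)

Express t = −s − 37 and substitute into the circle:
2s² + 82s + 576 = 0  ⟹  s² + 41s + 288 = 0
s = −9 or s = −32, giving (−9, −28) and (−32, −5).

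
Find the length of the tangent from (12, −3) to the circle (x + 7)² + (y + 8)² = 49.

Centre (−7, −8), r² = 49. |PO|² = (19)² + (5)² = 386.
By the tangent–radius right angle, tangent length = √(|PO|² − r²) = √337.

√337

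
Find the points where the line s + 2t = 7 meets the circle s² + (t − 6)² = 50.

(−7, 7) and (5, 1)

Express t = (7 − s)/2 and substitute into the circle:
5s² + 10s − 175 = 0  ⟹  s² + 2s − 35 = 0
s = 5 or s = −7, giving (5, 1) and (−7, 7).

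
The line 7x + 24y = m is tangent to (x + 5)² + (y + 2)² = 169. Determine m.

m = −408 or m = 242

For a tangent, require d(centre, line) = r = 13.
|7·(−5) + 24·(−2) − m| / √625 = 13
|m − (−83)| = 13·25, so m = 242 or m = −408.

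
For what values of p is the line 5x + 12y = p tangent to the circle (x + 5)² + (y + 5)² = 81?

p = −202 or p = 32

Tangency holds when the distance from the centre (−5, −5) to the line equals the radius 9:
|5·(−5) + 12·(−5) − p| / √169 = 9
|p − (−85)| = 9·13, so p = 32 or p = −202.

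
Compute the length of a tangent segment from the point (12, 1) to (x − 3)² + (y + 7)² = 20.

5√5

Centre (3, −7), r² = 20. |PO|² = (9)² + (8)² = 145.
The tangent meets the radius at right angles, so tangent² = |PO|² − r² = 145 − 20 = 125.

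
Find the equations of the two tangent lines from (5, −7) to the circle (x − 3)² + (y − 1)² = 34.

A line y − (−7) = m(x − (5)) is tangent when its distance from (3, 1) is √34:
(−2m − (8))² = 34(m² + 1)
15m² − 16m − 15 = 0, so m = −3/5 or m = 5/3.
Through (5, −7) these give 3x + 5y = −20 and 5x − 3y = 46.

3x + 5y = −20 and 5x − 3y = 46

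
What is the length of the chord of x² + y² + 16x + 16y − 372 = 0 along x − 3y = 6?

14√10

Centre (−8, −8), r² = 500. Perpendicular distance d from centre to line = |10| / √10 = 10/√10.
Chord = 2√(r² − d²) = 2·√(490) = 14√10.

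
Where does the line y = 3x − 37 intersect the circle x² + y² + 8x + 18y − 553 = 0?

(1, −34) and (15, 8)

Express y = 3x − 37 and substitute into the circle:
10x² − 160x + 150 = 0  ⟹  x² − 16x + 15 = 0
x = 15 or x = 1, giving (15, 8) and (1, −34).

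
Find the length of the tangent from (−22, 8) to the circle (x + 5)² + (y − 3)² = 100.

Centre (−5, 3), r² = 100. |PO|² = (−17)² + (5)² = 314.
The tangent meets the radius at right angles, so tangent² = |PO|² − r² = 314 − 100 = 214.

√214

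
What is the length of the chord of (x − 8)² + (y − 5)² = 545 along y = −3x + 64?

From the line, y = −3x + 64. Substituting:
10x² − 370x + 3000 = 0  ⟹  x² − 37x + 300 = 0
x = 25 or x = 12, giving (25, −11) and (12, 28).
|(25, −11) − (12, 28)| = √((13)² + (−39)²) = 13√10.

13√10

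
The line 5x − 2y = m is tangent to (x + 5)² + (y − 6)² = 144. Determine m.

m = −37 ± 12√29

The line touches the circle iff its distance from (−5, 6) is 12:
|5·(−5) − 2·6 − m| / √29 = 12
|m − (−37)| = 12√29.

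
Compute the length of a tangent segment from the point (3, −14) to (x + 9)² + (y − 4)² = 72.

6√11

Centre (−9, 4), r² = 72. |PO|² = (12)² + (−18)² = 468.
Power of the point: PT² = |PO|² − r² = 396, so PT = 6√11.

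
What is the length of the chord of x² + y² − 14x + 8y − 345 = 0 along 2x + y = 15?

Centre (7, −4), r² = 410. Perpendicular distance d from centre to line = |−5| / √5 = 5/√5.
Half the chord is √(r² − d²) = √(405), so the full chord is 18√5.

18√5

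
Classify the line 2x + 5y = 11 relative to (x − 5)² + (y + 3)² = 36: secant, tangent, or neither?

Substituting the line into the circle gives 29x² − 354x + 401 = 0.
Discriminant = (−354)² − 4·29·(401) = 78800 > 0.
Two real roots: the line is a secant.

secant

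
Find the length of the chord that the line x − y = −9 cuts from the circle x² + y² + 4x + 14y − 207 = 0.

18√2

The distance from (−2, −7) to the line is 14/√2, and r² = 260.
Chord = 2√(r² − d²) = 2·√(162) = 18√2.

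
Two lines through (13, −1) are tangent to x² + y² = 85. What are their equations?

Write the tangent as mx − y + (−1 − m·(13)) = 0 and set its distance from the centre to √85:
(−13m − (1))² = 85(m² + 1)
42m² + 13m − 42 = 0, so m = −7/6 or m = 6/7.
Through (13, −1) these give 7x + 6y = 85 and 6x − 7y = 85.

7x + 6y = 85 and 6x − 7y = 85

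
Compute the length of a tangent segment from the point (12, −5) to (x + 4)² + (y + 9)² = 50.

√222

Centre (−4, −9), r² = 50. |PO|² = (16)² + (4)² = 272.
The tangent meets the radius at right angles, so tangent² = |PO|² − r² = 272 − 50 = 222.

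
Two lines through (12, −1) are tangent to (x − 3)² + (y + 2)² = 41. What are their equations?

5x − 4y = 64 and 4x + 5y = 43

Let a tangent through (12, −1) have slope m. Its distance from (3, −2) must equal √41:
[m·(−9) − (−1)]² = 41(m² + 1)
20m² − 9m − 20 = 0, so m = 5/4 or m = −4/5.
With m = 5/4: 5x − 4y = 64. With m = −4/5: 4x + 5y = 43.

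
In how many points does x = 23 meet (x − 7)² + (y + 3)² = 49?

Substituting the line into the circle gives y² + 6y + 216 = 0.
Discriminant = (6)² − 4·1·(216) = −828 < 0.
No real roots: the line does not meet the circle.

0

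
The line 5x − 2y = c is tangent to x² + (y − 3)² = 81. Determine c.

c = −6 ± 9√29

Tangency holds when the distance from the centre (0, 3) to the line equals the radius 9:
|5·0 − 2·3 − c| / √29 = 9
|c − (−6)| = 9√29.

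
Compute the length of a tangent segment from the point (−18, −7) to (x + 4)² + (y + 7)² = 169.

With centre O = (−4, −7), |OP|² = 196 and r² = 169.
Power of the point: PT² = |PO|² − r² = 27, so PT = 3√3.

3√3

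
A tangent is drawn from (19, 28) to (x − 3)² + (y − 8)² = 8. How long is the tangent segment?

Centre (3, 8), r² = 8. |PO|² = (16)² + (20)² = 656.
The tangent meets the radius at right angles, so tangent² = |PO|² − r² = 656 − 8 = 648.

18√2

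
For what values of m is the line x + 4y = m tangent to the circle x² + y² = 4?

m = ±2√17

For a tangent, require d(centre, line) = r = 2.
|1·0 + 4·0 − m| / √17 = 2
|m| = 2√17.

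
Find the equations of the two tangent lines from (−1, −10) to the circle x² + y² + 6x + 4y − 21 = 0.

5x − 3y = 25 and 3x + 5y = −53

Write the tangent as mx − y + (−10 − m·(−1)) = 0 and set its distance from the centre to √34:
(−2m − (8))² = 34(m² + 1)
15m² − 16m − 15 = 0, so m = 5/3 or m = −3/5.
With m = 5/3: 5x − 3y = 25. With m = −3/5: 3x + 5y = −53.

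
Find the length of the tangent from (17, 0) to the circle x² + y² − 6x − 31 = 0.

The centre is (3, 0) and r = 2√10. The square of the distance from P to the centre is 196 + 0 = 196.
The tangent meets the radius at right angles, so tangent² = |PO|² − r² = 196 − 40 = 156.

2√39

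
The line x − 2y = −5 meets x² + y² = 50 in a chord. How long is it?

6√5

From the line, y = (5 + x)/2. Substituting:
5x² + 10x − 175 = 0  ⟹  x² + 2x − 35 = 0
x = 5 or x = −7, giving (5, 5) and (−7, −1).
|(5, 5) − (−7, −1)| = √((12)² + (6)²) = 6√5.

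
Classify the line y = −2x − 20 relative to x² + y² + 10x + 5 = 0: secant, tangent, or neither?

tangent

d² = (2·(−5) + 1·0 − (−20))²/5 = 20; r² = 20.
Since d² = r², the line is tangent.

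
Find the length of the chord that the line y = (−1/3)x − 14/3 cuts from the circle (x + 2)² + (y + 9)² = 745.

Substitute y = (−14 − x)/3:
10x² + 10x − 6500 = 0  ⟹  x² + x − 650 = 0
x = 25 or x = −26, giving (25, −13) and (−26, 4).
Chord length = distance between (25, −13) and (−26, 4) = √2890 = 17√10.

17√10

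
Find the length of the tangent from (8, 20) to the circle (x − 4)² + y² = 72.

2√86

The centre is (4, 0) and r = 6√2. The square of the distance from P to the centre is 16 + 400 = 416.
By the tangent–radius right angle, tangent length = √(|PO|² − r²) = √344 = 2√86.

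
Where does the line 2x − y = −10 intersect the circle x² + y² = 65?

(−7, −4) and (−1, 8)

Substitute y = 2x + 10:
5x² + 40x + 35 = 0  ⟹  x² + 8x + 7 = 0
x = −1 or x = −7, giving (−1, 8) and (−7, −4).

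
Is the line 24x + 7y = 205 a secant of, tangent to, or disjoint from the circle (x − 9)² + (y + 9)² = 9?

Centre (9, −9), r² = 9. Distance² from centre to line = (−52)²/625 = 2704/625.
Since d² < r², the line cuts the circle twice.

secant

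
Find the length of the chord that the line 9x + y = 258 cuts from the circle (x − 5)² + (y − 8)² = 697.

3√82

Substitute y = −9x + 258:
82x² − 4510x + 61828 = 0  ⟹  x² − 55x + 754 = 0
x = 29 or x = 26, giving (29, −3) and (26, 24).
|(29, −3) − (26, 24)| = √((3)² + (−27)²) = 3√82.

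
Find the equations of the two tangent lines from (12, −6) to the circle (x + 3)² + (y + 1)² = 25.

y = −6 and 3x + 4y = 12

Let a tangent through (12, −6) have slope m. Its distance from (−3, −1) must equal 5:
(−15m − (5))² = 25(m² + 1)
4m² + 3m = 0, so m = 0 or m = −3/4.
Through (12, −6) these give y = −6 and 3x + 4y = 12.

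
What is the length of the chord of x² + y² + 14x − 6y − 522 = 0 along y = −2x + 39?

8√5

Express y = −2x + 39 and substitute into the circle:
5x² − 130x + 765 = 0  ⟹  x² − 26x + 153 = 0
x = 17 or x = 9, giving (17, 5) and (9, 21).
|(17, 5) − (9, 21)| = √((8)² + (−16)²) = 8√5.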